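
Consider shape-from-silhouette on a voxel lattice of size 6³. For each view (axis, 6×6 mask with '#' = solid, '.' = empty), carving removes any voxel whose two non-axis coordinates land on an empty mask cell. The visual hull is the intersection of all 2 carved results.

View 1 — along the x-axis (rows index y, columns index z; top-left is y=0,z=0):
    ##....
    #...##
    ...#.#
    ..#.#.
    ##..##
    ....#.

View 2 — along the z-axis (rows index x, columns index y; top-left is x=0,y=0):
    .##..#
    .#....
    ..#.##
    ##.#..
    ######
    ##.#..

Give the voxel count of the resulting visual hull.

before carving: 216 voxels (6×6×6)
[1] x-view keeps 14 columns → grid now 84
[2] z-view keeps 19 columns → grid now 44

44 voxels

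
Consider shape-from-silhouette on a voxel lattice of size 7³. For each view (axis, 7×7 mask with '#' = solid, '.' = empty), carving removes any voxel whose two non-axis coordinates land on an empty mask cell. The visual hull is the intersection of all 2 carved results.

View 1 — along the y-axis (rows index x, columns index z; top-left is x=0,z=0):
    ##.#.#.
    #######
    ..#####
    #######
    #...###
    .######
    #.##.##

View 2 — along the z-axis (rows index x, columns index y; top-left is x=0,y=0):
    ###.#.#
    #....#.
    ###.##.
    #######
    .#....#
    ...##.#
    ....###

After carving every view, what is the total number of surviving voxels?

full grid |V| = 343
after view 1 [y-axis, 38 of 49 cells solid] → remaining = 266
after view 2 [z-axis, 27 of 49 cells solid] → remaining = 149

149 voxels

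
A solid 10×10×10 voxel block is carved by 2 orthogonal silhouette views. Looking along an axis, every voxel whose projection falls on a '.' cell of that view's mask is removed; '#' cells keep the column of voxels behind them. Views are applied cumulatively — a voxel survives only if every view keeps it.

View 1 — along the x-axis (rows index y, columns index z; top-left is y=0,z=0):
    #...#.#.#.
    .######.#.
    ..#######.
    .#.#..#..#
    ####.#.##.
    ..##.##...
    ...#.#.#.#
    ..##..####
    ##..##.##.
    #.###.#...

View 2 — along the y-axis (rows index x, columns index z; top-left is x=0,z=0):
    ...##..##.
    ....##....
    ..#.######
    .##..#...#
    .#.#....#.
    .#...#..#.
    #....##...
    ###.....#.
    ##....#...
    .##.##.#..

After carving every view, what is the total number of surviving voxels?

start: 10×10×10 = 1000 voxels
after view 1 [x-axis, 54 of 100 cells solid] → remaining = 540
after view 2 [y-axis, 38 of 100 cells solid] → remaining = 204

remaining voxels: 204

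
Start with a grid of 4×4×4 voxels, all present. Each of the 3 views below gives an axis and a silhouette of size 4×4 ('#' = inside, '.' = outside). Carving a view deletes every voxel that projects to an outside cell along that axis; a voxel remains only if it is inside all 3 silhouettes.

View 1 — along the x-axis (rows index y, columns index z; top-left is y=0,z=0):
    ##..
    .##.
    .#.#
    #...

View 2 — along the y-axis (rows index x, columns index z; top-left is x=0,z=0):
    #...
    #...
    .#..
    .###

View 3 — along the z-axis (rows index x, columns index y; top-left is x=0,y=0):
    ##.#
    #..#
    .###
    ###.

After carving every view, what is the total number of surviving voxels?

11 voxels

start: 4×4×4 = 64 voxels
V1 x: intersect with YZ mask (7 set) -- 28 left
V2 y: intersect with XZ mask (6 set) -- 12 left
V3 z: intersect with XY mask (11 set) -- 11 left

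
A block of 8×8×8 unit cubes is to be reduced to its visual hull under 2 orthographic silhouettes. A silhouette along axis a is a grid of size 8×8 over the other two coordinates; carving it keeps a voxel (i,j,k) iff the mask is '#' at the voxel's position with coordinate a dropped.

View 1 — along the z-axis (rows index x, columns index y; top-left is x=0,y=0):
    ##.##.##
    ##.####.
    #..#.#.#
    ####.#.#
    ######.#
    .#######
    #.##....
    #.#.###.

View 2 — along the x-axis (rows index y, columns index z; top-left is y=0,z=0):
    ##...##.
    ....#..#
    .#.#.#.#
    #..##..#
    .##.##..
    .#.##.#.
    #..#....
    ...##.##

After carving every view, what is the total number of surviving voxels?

|visual hull| = 158

start: 8×8×8 = 512 voxels
V1 z: intersect with XY mask (44 set) -- 352 left
V2 x: intersect with YZ mask (28 set) -- 158 left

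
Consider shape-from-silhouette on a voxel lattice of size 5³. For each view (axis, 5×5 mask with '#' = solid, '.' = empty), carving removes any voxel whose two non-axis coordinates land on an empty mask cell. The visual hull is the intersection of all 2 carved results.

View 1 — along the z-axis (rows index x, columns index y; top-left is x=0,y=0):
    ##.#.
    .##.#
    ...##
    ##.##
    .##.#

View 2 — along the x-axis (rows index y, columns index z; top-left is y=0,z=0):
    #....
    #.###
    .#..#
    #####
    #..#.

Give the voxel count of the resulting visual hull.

remaining voxels: 45

start: 5×5×5 = 125 voxels
[1] z-view keeps 15 columns → grid now 75
[2] x-view keeps 14 columns → grid now 45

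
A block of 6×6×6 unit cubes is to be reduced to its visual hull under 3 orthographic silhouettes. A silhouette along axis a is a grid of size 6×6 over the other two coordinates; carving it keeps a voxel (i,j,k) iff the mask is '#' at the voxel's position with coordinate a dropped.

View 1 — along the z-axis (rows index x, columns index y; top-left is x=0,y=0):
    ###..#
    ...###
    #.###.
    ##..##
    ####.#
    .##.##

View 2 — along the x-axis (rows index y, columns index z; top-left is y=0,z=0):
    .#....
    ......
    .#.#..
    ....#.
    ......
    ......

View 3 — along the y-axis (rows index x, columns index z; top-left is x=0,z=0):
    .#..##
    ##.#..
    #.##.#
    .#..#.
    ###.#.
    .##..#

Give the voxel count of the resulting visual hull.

before carving: 216 voxels (6×6×6)
after view 1 [z-axis, 24 of 36 cells solid] → remaining = 144
after view 2 [x-axis, 4 of 36 cells solid] → remaining = 15
after view 3 [y-axis, 19 of 36 cells solid] → remaining = 8

|visual hull| = 8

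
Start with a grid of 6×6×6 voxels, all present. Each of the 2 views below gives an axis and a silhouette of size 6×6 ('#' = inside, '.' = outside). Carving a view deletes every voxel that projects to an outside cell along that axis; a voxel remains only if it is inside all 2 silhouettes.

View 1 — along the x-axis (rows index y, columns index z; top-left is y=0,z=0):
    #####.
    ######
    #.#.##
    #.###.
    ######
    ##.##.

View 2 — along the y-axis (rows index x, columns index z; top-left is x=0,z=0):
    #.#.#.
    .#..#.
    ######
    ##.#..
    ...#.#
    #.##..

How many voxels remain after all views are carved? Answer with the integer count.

start: 6×6×6 = 216 voxels
  1. axis=0 (YZ plane), |mask|=29  ⇒  voxels=174
  2. axis=1 (XZ plane), |mask|=19  ⇒  voxels=95

|visual hull| = 95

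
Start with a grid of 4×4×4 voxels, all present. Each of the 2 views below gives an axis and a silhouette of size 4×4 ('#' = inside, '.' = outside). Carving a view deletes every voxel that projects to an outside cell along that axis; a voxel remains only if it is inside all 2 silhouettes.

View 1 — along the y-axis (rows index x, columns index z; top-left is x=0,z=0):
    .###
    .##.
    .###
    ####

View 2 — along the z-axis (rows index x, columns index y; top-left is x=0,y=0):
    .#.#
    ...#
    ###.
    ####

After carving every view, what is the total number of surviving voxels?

start: 4×4×4 = 64 voxels
after view 1 [y-axis, 12 of 16 cells solid] → remaining = 48
after view 2 [z-axis, 10 of 16 cells solid] → remaining = 33

remaining voxels: 33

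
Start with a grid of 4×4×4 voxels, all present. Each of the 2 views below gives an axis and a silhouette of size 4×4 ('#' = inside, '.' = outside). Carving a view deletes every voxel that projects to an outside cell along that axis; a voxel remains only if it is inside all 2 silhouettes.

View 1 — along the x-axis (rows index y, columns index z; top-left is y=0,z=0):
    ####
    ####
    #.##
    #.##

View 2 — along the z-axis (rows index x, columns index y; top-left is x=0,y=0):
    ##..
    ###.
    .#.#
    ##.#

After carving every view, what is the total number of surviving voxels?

remaining voxels: 37

full grid |V| = 64
  1. axis=0 (YZ plane), |mask|=14  ⇒  voxels=56
  2. axis=2 (XY plane), |mask|=10  ⇒  voxels=37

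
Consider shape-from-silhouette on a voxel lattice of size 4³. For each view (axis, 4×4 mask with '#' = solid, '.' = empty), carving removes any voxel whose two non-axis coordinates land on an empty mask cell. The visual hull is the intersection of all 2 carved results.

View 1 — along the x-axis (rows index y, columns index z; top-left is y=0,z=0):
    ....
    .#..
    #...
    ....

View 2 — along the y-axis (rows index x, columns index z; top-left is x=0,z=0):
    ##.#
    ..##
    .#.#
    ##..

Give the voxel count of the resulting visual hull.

full grid |V| = 64
step 1: project along x, AND mask (2/16) → |grid| = 8
step 2: project along y, AND mask (9/16) → |grid| = 5

5 voxels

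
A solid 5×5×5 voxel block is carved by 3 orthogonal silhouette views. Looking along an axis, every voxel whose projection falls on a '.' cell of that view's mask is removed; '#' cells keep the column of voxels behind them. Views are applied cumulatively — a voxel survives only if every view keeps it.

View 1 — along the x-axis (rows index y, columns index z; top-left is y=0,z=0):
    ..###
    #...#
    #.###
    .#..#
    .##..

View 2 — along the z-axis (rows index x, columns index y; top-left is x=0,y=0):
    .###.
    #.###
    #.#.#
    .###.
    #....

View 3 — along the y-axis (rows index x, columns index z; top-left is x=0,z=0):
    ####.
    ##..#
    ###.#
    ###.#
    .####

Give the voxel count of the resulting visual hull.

remaining voxels: 28

initial block: 5^3 = 125
step 1: project along x, AND mask (13/25) → |grid| = 65
step 2: project along z, AND mask (14/25) → |grid| = 39
step 3: project along y, AND mask (19/25) → |grid| = 28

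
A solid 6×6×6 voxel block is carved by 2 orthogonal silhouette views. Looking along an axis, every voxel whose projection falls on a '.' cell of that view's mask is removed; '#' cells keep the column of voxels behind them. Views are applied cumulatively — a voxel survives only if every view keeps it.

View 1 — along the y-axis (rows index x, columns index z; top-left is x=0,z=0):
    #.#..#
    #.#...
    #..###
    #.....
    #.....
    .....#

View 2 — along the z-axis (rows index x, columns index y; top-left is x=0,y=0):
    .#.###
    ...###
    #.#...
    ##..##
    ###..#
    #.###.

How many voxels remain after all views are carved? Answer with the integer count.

remaining voxels: 38

initial block: 6^3 = 216
[1] y-view keeps 12 columns → grid now 72
[2] z-view keeps 21 columns → grid now 38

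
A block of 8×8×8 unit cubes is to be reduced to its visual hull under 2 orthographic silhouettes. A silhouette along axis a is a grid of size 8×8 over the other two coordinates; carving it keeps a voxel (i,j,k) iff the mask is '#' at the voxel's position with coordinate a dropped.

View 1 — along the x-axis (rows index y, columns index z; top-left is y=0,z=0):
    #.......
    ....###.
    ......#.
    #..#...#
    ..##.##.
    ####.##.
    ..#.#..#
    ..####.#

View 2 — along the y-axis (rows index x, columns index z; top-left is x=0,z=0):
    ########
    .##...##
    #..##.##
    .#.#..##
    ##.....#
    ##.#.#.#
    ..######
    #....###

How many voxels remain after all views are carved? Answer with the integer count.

full grid |V| = 512
V1 x: intersect with YZ mask (26 set) -- 208 left
V2 y: intersect with XZ mask (39 set) -- 125 left

125 voxels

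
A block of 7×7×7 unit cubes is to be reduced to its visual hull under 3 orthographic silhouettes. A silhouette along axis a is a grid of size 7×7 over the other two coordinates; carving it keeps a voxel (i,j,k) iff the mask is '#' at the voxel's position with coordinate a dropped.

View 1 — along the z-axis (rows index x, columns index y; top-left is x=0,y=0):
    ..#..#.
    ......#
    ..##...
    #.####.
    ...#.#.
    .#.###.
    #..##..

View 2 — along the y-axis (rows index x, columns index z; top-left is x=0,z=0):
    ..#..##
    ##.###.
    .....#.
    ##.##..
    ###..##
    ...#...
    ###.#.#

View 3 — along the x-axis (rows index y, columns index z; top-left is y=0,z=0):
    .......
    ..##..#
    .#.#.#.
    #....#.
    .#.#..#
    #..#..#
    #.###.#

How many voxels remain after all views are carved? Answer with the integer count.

voxel count = 24

start: 7×7×7 = 343 voxels
V1 z: intersect with XY mask (19 set) -- 133 left
V2 y: intersect with XZ mask (24 set) -- 62 left
V3 x: intersect with YZ mask (19 set) -- 24 left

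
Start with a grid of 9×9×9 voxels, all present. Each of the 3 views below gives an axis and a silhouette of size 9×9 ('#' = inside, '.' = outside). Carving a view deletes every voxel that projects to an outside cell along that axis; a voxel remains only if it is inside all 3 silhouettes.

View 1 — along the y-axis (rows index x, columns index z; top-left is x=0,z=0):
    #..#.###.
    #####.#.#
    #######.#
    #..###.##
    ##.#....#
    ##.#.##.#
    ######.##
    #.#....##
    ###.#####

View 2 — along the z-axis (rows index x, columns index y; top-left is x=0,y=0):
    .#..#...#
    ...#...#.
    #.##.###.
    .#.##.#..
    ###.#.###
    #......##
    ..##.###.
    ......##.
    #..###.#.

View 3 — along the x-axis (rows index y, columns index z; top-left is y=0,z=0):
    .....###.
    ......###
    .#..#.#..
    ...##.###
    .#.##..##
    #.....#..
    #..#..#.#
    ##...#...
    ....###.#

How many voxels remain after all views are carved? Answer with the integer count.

|visual hull| = 94

start: 9×9×9 = 729 voxels
carve view 1 (along y, XZ-mask fill 56/81): 504 voxels remain
carve view 2 (along z, XY-mask fill 37/81): 235 voxels remain
carve view 3 (along x, YZ-mask fill 32/81): 94 voxels remain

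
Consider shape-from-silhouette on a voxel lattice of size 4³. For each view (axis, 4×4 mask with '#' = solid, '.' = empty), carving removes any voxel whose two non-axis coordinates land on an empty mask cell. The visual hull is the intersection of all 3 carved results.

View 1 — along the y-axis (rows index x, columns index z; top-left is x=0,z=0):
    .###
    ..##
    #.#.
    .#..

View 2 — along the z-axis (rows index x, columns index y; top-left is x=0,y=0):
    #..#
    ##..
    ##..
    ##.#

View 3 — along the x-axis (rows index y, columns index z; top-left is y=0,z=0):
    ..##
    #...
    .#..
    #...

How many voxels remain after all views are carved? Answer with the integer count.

initial block: 4^3 = 64
carve view 1 (along y, XZ-mask fill 8/16): 32 voxels remain
carve view 2 (along z, XY-mask fill 9/16): 17 voxels remain
carve view 3 (along x, YZ-mask fill 5/16): 6 voxels remain

remaining voxels: 6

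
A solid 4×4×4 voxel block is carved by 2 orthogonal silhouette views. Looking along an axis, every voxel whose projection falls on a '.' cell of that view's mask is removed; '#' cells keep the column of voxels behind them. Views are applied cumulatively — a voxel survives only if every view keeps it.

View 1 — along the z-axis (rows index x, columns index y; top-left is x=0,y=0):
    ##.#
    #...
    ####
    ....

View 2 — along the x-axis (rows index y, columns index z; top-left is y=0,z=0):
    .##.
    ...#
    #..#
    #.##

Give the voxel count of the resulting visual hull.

voxel count = 16

start: 4×4×4 = 64 voxels
[1] z-view keeps 8 columns → grid now 32
[2] x-view keeps 8 columns → grid now 16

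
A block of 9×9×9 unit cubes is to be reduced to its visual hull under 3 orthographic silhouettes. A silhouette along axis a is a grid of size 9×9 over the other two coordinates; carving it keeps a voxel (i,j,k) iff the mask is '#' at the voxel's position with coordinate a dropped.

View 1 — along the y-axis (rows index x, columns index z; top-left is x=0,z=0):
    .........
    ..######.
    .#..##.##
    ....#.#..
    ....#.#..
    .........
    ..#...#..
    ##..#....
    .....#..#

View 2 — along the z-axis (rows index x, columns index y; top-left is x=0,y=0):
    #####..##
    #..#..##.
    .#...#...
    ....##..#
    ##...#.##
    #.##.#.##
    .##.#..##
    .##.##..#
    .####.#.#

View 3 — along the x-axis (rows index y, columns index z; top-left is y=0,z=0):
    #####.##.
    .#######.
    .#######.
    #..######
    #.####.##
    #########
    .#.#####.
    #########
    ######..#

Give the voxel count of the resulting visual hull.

full grid |V| = 729
carve view 1 (along y, XZ-mask fill 22/81): 198 voxels remain
carve view 2 (along z, XY-mask fill 43/81): 87 voxels remain
carve view 3 (along x, YZ-mask fill 66/81): 72 voxels remain

|visual hull| = 72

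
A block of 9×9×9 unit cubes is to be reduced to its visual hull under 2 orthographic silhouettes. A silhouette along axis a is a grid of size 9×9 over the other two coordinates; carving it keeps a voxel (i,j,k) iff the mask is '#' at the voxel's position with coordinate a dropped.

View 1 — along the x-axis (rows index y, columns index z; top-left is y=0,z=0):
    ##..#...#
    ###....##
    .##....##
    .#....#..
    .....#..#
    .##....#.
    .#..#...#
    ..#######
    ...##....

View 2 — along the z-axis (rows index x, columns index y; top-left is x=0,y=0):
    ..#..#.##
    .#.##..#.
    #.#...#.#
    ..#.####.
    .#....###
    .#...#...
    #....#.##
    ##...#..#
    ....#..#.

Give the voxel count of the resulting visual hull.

|visual hull| = 128

start: 9×9×9 = 729 voxels
[1] x-view keeps 32 columns → grid now 288
[2] z-view keeps 33 columns → grid now 128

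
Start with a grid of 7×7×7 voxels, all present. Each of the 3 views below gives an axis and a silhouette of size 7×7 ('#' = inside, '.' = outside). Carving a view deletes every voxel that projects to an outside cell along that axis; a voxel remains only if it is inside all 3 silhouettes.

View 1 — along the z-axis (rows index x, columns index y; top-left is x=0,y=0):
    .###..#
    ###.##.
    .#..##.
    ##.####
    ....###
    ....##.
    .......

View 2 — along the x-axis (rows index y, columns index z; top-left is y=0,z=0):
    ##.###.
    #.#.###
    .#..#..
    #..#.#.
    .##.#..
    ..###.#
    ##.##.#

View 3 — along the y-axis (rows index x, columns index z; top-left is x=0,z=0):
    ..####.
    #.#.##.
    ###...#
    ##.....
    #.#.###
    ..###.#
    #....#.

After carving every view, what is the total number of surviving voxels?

voxel count = 48

before carving: 343 voxels (7×7×7)
V1 z: intersect with XY mask (23 set) -- 161 left
V2 x: intersect with YZ mask (27 set) -- 90 left
V3 y: intersect with XZ mask (25 set) -- 48 left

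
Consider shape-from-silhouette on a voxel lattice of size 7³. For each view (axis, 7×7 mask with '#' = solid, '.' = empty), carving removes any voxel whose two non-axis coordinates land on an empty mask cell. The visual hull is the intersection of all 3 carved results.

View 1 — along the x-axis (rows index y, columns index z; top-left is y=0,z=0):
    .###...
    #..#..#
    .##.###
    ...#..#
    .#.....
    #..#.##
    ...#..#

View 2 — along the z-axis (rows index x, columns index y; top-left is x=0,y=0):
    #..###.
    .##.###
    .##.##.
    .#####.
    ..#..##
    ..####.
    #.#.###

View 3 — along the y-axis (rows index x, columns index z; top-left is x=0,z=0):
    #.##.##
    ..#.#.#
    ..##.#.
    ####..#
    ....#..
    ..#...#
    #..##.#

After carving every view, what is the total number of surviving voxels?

remaining voxels: 44

start: 7×7×7 = 343 voxels
V1 x: intersect with YZ mask (20 set) -- 140 left
V2 z: intersect with XY mask (30 set) -- 91 left
V3 y: intersect with XZ mask (23 set) -- 44 left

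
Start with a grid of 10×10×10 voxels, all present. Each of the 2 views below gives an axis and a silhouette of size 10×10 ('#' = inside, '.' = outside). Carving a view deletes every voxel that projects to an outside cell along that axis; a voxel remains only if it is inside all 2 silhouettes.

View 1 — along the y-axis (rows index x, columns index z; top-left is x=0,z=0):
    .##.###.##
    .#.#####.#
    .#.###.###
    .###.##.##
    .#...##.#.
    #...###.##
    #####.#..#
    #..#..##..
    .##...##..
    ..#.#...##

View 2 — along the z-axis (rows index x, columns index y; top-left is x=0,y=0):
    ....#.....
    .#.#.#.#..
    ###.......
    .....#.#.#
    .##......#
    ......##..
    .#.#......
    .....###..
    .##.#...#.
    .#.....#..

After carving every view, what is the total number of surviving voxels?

|visual hull| = 151

full grid |V| = 1000
[1] y-view keeps 57 columns → grid now 570
[2] z-view keeps 27 columns → grid now 151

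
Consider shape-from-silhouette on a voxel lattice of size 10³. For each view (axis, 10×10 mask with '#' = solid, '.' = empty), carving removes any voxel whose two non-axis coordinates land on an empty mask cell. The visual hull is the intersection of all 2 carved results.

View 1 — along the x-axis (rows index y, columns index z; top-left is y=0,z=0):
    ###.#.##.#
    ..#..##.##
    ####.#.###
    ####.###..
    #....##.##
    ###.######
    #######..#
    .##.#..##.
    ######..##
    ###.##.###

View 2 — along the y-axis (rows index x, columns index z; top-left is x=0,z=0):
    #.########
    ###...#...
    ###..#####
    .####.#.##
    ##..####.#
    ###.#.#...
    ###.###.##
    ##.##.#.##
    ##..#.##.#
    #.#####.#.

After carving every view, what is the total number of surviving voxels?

initial block: 10^3 = 1000
step 1: project along x, AND mask (70/100) → |grid| = 700
step 2: project along y, AND mask (68/100) → |grid| = 485

|visual hull| = 485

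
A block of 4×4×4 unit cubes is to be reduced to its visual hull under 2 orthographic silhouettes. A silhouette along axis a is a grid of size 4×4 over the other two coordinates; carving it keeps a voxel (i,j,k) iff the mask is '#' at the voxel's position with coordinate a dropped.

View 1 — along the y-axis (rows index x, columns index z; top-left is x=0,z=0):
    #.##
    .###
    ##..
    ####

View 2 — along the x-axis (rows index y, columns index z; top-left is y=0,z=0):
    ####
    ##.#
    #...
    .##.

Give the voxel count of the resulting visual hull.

start: 4×4×4 = 64 voxels
[1] y-view keeps 12 columns → grid now 48
[2] x-view keeps 10 columns → grid now 30

remaining voxels: 30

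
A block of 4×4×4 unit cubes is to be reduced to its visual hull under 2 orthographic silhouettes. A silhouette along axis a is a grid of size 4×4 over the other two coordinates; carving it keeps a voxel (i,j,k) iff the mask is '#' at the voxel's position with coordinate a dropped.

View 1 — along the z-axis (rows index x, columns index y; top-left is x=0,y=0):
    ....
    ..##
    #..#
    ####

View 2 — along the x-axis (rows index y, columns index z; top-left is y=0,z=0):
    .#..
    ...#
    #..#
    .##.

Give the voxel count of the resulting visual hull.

start: 4×4×4 = 64 voxels
[1] z-view keeps 8 columns → grid now 32
[2] x-view keeps 6 columns → grid now 13

voxel count = 13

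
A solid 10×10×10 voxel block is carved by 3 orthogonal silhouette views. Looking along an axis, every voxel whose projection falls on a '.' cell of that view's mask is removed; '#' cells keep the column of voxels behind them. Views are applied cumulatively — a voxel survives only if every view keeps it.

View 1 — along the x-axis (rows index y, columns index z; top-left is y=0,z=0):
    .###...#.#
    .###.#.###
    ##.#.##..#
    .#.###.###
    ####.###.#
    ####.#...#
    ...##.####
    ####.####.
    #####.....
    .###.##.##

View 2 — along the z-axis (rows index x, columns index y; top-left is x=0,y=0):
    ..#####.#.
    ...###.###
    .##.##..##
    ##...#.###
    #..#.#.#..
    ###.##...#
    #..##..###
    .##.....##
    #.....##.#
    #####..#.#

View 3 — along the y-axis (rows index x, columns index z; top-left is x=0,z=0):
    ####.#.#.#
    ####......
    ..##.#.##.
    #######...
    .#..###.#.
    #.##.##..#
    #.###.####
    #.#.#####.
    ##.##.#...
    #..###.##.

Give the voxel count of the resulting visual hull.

|visual hull| = 220

full grid |V| = 1000
step 1: project along x, AND mask (65/100) → |grid| = 650
step 2: project along z, AND mask (55/100) → |grid| = 360
step 3: project along y, AND mask (60/100) → |grid| = 220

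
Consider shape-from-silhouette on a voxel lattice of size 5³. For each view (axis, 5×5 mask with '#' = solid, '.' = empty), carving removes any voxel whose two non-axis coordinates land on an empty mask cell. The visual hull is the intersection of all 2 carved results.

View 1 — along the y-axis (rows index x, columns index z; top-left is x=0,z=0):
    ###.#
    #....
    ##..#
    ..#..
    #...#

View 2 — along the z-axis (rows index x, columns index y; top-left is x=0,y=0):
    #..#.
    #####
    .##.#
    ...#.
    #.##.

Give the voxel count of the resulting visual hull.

initial block: 5^3 = 125
[1] y-view keeps 11 columns → grid now 55
[2] z-view keeps 14 columns → grid now 29

|visual hull| = 29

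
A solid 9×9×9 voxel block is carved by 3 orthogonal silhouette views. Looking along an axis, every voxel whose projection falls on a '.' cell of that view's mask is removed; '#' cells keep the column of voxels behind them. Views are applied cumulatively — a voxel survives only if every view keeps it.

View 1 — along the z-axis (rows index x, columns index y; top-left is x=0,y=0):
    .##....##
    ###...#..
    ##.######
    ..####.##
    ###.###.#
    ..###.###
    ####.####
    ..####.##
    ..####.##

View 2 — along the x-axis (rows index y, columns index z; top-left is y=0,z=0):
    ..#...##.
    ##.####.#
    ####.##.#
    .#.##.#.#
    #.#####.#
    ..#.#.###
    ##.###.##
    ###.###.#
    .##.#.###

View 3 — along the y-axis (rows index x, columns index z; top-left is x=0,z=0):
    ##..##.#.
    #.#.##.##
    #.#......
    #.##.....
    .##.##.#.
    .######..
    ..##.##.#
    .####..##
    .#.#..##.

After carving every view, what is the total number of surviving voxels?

initial block: 9^3 = 729
  1. axis=2 (XY plane), |mask|=55  ⇒  voxels=495
  2. axis=0 (YZ plane), |mask|=54  ⇒  voxels=337
  3. axis=1 (XZ plane), |mask|=42  ⇒  voxels=165

|visual hull| = 165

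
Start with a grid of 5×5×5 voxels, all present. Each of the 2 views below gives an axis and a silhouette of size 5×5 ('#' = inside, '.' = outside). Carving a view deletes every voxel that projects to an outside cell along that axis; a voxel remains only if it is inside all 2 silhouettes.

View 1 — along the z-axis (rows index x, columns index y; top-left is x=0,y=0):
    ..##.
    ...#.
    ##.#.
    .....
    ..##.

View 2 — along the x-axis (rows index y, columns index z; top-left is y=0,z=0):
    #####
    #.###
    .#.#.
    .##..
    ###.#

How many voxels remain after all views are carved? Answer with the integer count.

full grid |V| = 125
after view 1 [z-axis, 8 of 25 cells solid] → remaining = 40
after view 2 [x-axis, 17 of 25 cells solid] → remaining = 21

remaining voxels: 21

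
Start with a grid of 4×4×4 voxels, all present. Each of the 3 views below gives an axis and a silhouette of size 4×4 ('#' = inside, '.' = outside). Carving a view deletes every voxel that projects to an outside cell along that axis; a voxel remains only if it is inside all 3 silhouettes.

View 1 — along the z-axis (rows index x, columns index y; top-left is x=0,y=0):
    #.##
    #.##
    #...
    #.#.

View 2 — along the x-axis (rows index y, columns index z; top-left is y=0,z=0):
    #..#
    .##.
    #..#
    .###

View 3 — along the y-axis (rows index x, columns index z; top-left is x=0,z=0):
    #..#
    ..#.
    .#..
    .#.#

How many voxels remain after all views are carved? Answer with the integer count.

full grid |V| = 64
  1. axis=2 (XY plane), |mask|=9  ⇒  voxels=36
  2. axis=0 (YZ plane), |mask|=9  ⇒  voxels=20
  3. axis=1 (XZ plane), |mask|=6  ⇒  voxels=8

remaining voxels: 8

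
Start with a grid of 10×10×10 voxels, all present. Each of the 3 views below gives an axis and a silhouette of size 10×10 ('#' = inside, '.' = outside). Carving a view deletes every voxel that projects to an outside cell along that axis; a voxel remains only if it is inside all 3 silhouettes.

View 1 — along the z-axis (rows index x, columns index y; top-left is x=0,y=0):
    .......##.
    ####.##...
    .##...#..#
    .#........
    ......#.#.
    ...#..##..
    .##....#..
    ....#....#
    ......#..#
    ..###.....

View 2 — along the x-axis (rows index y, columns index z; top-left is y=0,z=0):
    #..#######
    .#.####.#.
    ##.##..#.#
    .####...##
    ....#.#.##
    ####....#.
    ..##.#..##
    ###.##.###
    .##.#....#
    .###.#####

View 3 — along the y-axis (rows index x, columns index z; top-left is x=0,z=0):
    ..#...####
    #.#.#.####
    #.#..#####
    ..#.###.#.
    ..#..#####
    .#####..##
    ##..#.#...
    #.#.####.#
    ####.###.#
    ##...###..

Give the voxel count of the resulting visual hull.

before carving: 1000 voxels (10×10×10)
after view 1 [z-axis, 28 of 100 cells solid] → remaining = 280
after view 2 [x-axis, 60 of 100 cells solid] → remaining = 168
after view 3 [y-axis, 61 of 100 cells solid] → remaining = 105

voxel count = 105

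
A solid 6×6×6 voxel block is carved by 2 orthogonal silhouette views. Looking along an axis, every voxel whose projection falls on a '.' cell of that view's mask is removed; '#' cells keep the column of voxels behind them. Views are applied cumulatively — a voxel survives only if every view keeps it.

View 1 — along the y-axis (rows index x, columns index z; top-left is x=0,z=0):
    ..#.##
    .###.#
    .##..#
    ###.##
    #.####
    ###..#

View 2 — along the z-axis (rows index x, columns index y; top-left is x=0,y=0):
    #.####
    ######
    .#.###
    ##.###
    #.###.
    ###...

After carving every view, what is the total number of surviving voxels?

voxel count = 108

start: 6×6×6 = 216 voxels
after view 1 [y-axis, 24 of 36 cells solid] → remaining = 144
after view 2 [z-axis, 27 of 36 cells solid] → remaining = 108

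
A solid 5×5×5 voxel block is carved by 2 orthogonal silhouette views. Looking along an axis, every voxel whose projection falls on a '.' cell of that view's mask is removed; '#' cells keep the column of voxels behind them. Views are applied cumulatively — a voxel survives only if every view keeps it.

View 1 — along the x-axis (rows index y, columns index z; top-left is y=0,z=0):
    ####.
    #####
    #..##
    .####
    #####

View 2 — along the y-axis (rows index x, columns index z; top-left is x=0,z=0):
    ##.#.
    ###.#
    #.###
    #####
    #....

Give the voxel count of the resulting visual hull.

start: 5×5×5 = 125 voxels
  1. axis=0 (YZ plane), |mask|=21  ⇒  voxels=105
  2. axis=1 (XZ plane), |mask|=17  ⇒  voxels=71

71 voxels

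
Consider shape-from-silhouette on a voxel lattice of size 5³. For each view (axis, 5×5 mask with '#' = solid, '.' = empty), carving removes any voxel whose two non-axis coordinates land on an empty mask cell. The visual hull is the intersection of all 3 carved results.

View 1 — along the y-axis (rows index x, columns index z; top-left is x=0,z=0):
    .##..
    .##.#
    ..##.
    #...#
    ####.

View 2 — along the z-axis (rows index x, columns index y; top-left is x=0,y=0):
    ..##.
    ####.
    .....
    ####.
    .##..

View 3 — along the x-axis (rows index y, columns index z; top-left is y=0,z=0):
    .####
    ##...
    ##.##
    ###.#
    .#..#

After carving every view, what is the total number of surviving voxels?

full grid |V| = 125
V1 y: intersect with XZ mask (13 set) -- 65 left
V2 z: intersect with XY mask (12 set) -- 32 left
V3 x: intersect with YZ mask (16 set) -- 23 left

voxel count = 23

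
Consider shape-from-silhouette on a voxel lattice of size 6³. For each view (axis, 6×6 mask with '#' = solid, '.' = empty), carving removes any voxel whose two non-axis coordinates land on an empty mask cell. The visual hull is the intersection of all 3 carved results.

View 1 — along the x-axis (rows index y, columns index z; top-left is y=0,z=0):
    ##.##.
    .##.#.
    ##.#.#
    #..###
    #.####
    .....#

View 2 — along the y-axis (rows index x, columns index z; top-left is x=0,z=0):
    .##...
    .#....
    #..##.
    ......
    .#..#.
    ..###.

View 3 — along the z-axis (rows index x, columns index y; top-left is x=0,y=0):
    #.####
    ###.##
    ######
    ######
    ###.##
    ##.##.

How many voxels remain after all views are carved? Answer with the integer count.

full grid |V| = 216
[1] x-view keeps 21 columns → grid now 126
[2] y-view keeps 11 columns → grid now 37
[3] z-view keeps 31 columns → grid now 33

33 voxels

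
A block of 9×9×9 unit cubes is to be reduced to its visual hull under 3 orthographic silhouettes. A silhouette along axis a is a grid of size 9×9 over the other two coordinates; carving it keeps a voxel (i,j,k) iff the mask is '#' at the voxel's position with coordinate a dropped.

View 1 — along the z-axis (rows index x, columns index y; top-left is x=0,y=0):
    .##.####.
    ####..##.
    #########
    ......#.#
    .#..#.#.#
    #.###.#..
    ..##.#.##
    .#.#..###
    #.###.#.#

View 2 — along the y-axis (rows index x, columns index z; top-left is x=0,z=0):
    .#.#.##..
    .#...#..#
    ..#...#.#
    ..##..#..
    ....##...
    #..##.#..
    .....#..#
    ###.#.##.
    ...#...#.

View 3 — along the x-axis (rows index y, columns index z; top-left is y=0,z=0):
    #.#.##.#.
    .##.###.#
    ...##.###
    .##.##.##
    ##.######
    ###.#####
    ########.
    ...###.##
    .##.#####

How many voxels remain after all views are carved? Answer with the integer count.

full grid |V| = 729
after view 1 [z-axis, 48 of 81 cells solid] → remaining = 432
after view 2 [y-axis, 29 of 81 cells solid] → remaining = 155
after view 3 [x-axis, 58 of 81 cells solid] → remaining = 115

|visual hull| = 115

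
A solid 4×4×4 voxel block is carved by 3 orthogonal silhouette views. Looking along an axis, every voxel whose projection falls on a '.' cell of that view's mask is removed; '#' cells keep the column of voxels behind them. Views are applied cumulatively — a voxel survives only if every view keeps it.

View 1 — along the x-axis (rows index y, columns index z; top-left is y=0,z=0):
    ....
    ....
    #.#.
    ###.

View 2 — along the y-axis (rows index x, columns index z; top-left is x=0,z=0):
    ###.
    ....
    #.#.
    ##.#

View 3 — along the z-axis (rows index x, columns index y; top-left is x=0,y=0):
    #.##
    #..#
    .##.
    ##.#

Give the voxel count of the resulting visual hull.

9 voxels

start: 4×4×4 = 64 voxels
step 1: project along x, AND mask (5/16) → |grid| = 20
step 2: project along y, AND mask (8/16) → |grid| = 12
step 3: project along z, AND mask (10/16) → |grid| = 9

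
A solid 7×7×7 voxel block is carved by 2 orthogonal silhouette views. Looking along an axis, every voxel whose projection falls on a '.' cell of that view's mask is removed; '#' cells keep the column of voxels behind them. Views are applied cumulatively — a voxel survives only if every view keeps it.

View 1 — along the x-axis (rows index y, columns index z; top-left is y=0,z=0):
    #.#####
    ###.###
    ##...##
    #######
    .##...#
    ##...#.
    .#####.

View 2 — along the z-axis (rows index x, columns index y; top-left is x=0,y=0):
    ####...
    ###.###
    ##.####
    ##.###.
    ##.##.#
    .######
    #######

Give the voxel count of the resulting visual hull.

initial block: 7^3 = 343
[1] x-view keeps 34 columns → grid now 238
[2] z-view keeps 39 columns → grid now 194

|visual hull| = 194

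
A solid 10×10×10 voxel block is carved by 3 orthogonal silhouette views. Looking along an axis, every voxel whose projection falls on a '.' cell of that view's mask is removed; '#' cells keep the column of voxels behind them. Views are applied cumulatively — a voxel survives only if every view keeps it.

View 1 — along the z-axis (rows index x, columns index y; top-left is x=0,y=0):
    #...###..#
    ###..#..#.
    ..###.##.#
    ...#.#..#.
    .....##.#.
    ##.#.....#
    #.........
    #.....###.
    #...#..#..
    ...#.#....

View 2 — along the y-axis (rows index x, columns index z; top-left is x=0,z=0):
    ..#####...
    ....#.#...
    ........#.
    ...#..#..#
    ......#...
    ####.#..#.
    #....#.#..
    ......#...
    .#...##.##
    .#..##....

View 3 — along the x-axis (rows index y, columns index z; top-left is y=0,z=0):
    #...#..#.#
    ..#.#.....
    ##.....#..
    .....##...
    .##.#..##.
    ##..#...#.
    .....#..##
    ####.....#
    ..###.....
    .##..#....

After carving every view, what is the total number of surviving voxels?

remaining voxels: 31

before carving: 1000 voxels (10×10×10)
[1] z-view keeps 36 columns → grid now 360
[2] y-view keeps 30 columns → grid now 105
[3] x-view keeps 34 columns → grid now 31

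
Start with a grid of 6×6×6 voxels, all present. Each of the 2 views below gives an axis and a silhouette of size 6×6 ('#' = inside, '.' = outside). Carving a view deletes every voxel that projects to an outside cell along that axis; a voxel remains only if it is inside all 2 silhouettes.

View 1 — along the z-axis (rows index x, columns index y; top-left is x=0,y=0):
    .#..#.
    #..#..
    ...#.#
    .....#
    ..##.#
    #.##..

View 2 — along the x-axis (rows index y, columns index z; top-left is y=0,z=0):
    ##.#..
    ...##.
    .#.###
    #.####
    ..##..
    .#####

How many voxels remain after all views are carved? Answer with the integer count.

initial block: 6^3 = 216
carve view 1 (along z, XY-mask fill 13/36): 78 voxels remain
carve view 2 (along x, YZ-mask fill 21/36): 53 voxels remain

|visual hull| = 53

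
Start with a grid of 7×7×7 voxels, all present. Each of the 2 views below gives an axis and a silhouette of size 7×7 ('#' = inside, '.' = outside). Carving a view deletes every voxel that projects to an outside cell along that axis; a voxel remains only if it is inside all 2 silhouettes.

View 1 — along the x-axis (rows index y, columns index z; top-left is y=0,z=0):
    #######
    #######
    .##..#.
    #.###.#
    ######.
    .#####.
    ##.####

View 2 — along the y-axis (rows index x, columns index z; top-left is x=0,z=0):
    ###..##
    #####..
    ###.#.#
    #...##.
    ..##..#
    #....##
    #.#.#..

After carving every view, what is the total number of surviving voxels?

start: 7×7×7 = 343 voxels
  1. axis=0 (YZ plane), |mask|=39  ⇒  voxels=273
  2. axis=1 (XZ plane), |mask|=27  ⇒  voxels=148

|visual hull| = 148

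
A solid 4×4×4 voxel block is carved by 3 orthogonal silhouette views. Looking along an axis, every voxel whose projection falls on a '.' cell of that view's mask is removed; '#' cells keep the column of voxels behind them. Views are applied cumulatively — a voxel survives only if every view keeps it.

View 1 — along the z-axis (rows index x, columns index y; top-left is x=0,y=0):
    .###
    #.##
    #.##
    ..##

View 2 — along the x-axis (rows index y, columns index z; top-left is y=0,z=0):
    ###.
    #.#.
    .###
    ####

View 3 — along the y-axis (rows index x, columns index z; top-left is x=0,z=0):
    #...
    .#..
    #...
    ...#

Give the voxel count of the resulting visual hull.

before carving: 64 voxels (4×4×4)
carve view 1 (along z, XY-mask fill 11/16): 44 voxels remain
carve view 2 (along x, YZ-mask fill 12/16): 36 voxels remain
carve view 3 (along y, XZ-mask fill 4/16): 9 voxels remain

9 voxels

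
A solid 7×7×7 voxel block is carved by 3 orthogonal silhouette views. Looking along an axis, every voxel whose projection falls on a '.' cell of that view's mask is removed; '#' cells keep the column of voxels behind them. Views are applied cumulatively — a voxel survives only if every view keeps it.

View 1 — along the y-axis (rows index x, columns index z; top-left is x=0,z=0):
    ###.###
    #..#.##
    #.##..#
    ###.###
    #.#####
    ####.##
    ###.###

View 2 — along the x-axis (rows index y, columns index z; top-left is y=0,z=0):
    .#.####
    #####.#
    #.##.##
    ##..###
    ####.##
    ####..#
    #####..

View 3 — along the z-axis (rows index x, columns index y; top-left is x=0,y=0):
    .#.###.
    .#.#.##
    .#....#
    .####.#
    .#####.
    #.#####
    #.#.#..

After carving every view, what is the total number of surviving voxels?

voxel count = 124

before carving: 343 voxels (7×7×7)
after view 1 [y-axis, 38 of 49 cells solid] → remaining = 266
after view 2 [x-axis, 37 of 49 cells solid] → remaining = 202
after view 3 [z-axis, 29 of 49 cells solid] → remaining = 124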